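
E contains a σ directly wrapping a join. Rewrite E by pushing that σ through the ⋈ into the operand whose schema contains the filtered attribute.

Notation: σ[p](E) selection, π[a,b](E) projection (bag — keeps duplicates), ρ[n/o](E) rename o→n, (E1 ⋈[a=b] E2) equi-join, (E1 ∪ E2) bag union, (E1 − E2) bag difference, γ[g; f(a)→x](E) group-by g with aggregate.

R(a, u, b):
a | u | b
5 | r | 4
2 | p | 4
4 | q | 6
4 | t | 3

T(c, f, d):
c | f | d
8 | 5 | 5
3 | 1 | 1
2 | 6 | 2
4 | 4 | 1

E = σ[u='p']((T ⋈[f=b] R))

σ filters on u, owned by the right side.
E' = (T ⋈[f=b] σ[u='p'](R))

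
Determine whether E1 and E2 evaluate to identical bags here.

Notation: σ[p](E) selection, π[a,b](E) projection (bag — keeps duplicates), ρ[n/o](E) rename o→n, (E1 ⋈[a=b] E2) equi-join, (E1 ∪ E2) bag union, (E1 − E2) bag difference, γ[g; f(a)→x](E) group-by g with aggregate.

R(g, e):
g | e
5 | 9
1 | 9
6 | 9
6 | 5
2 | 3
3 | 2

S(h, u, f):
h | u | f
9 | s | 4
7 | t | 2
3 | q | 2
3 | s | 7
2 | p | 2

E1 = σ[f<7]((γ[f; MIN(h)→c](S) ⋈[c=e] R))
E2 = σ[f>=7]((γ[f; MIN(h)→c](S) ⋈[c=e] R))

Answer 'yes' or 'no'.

E1 per-node cardinality:
  S → 5
  γ[f; MIN(h)→c](S) → 3
  R → 6
  (γ[f; MIN(h)→c](S) ⋈[c=e] R) → 5
  σ[f<7]((γ[f; MIN(h)→c](S) ⋈[c=e] R)) → 4
E2 per-node cardinality:
  S → 5
  γ[f; MIN(h)→c](S) → 3
  R → 6
  (γ[f; MIN(h)→c](S) ⋈[c=e] R) → 5
  σ[f>=7]((γ[f; MIN(h)→c](S) ⋈[c=e] R)) → 1

E1 result:
f | c | g | e
2 | 2 | 3 | 2
4 | 9 | 1 | 9
4 | 9 | 5 | 9
4 | 9 | 6 | 9
E2 result:
f | c | g | e
7 | 3 | 2 | 3
Witness: (7, 3, 2, 3) appears 0× in E1 but 1× in E2.

no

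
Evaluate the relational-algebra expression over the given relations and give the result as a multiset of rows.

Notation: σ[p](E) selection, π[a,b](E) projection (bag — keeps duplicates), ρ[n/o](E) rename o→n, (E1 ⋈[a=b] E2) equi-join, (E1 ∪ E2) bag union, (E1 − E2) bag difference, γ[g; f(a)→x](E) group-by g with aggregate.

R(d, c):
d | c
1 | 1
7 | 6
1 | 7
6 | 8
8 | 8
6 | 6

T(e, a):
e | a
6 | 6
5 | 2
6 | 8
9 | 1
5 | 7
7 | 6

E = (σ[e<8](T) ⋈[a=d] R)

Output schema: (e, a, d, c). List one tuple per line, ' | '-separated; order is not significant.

Subexpression sizes:
  T → 6
  σ[e<8](T) → 5
  R → 6
  (σ[e<8](T) ⋈[a=d] R) → 6

== RESULT ==
e | a | d | c
5 | 7 | 7 | 6
6 | 6 | 6 | 6
6 | 6 | 6 | 8
6 | 8 | 8 | 8
7 | 6 | 6 | 6
7 | 6 | 6 | 8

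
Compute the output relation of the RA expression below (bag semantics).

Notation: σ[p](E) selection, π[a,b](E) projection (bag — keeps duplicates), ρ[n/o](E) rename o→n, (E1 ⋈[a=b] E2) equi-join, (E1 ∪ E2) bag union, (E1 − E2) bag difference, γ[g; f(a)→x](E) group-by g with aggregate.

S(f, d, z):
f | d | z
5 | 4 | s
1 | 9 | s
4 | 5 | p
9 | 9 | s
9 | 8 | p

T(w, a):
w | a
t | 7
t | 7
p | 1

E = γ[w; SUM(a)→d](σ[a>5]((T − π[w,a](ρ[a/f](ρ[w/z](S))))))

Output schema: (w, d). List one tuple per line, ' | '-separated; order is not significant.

Subexpression sizes:
  T → 3
  S → 5
  ρ[w/z](S) → 5
  ρ[a/f](ρ[w/z](S)) → 5
  π[w,a](ρ[a/f](ρ[w/z](S))) → 5
  (T − π[w,a](ρ[a/f](ρ[w/z](S)))) → 3
  σ[a>5]((T − π[w,a](ρ[a/f](ρ[w/z](S))))) → 2
  γ[w; SUM(a)→d](σ[a>5]((T − π[w,a](ρ[a/f](ρ[w/z](S)))))) → 1

== RESULT ==
w | d
t | 14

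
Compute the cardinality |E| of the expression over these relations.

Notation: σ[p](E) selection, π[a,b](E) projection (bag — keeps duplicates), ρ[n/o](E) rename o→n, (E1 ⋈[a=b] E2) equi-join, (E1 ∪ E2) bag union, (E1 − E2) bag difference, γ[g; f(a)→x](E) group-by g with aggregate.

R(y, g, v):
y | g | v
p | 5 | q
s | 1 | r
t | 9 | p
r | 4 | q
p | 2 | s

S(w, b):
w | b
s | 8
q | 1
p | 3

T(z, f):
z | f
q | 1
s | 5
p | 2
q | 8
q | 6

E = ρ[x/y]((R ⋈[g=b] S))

Per-node cardinality:
  R → 5
  S → 3
  (R ⋈[g=b] S) → 1
  ρ[x/y]((R ⋈[g=b] S)) → 1

|E| = 1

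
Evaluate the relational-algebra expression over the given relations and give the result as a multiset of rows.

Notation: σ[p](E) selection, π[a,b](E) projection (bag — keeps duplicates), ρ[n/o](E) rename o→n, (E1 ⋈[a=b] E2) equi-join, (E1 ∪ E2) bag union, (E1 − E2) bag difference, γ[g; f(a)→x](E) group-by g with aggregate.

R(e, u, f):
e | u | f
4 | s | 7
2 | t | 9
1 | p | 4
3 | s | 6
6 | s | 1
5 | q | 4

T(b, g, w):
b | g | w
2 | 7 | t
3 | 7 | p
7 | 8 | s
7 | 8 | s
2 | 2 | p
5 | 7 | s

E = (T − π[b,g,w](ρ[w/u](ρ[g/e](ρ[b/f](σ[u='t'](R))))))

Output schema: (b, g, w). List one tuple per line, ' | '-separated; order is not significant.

Subexpression sizes:
  T → 6
  R → 6
  σ[u='t'](R) → 1
  ρ[b/f](σ[u='t'](R)) → 1
  ρ[g/e](ρ[b/f](σ[u='t'](R))) → 1
  ρ[w/u](ρ[g/e](ρ[b/f](σ[u='t'](R)))) → 1
  π[b,g,w](ρ[w/u](ρ[g/e](ρ[b/f](σ[u='t'](R))))) → 1
  (T − π[b,g,w](ρ[w/u](ρ[g/e](ρ[b/f](σ[u='t'](R)))))) → 6

== RESULT ==
b | g | w
2 | 2 | p
2 | 7 | t
3 | 7 | p
5 | 7 | s
7 | 8 | s
7 | 8 | s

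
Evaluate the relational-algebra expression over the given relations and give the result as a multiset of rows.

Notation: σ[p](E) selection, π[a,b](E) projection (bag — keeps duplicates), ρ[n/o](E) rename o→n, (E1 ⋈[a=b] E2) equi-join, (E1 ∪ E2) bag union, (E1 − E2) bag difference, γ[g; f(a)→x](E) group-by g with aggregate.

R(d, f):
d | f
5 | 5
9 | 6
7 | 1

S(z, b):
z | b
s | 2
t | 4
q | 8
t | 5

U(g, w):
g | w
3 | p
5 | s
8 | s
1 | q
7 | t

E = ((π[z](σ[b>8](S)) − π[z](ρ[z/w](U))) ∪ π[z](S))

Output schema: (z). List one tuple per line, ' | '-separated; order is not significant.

Row counts bottom-up:
  S → 4
  σ[b>8](S) → 0
  π[z](σ[b>8](S)) → 0
  U → 5
  ρ[z/w](U) → 5
  π[z](ρ[z/w](U)) → 5
  (π[z](σ[b>8](S)) − π[z](ρ[z/w](U))) → 0
  S → 4
  π[z](S) → 4
  ((π[z](σ[b>8](S)) − π[z](ρ[z/w](U))) ∪ π[z](S)) → 4

== RESULT ==
z
q
s
t
t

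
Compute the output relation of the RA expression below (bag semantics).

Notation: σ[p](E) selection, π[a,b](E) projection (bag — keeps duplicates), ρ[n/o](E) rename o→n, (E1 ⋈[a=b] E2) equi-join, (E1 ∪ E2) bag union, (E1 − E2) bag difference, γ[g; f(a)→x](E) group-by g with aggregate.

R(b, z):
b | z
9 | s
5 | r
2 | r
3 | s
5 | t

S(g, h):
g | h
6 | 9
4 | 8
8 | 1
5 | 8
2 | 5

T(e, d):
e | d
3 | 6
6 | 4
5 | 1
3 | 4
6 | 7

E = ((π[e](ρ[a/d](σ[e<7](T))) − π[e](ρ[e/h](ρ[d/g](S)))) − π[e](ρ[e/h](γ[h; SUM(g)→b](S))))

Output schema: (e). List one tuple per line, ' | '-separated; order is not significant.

Stepwise |·|:
  T → 5
  σ[e<7](T) → 5
  ρ[a/d](σ[e<7](T)) → 5
  π[e](ρ[a/d](σ[e<7](T))) → 5
  S → 5
  ρ[d/g](S) → 5
  ρ[e/h](ρ[d/g](S)) → 5
  π[e](ρ[e/h](ρ[d/g](S))) → 5
  (π[e](ρ[a/d](σ[e<7](T))) − π[e](ρ[e/h](ρ[d/g](S)))) → 4
  S → 5
  γ[h; SUM(g)→b](S) → 4
  ρ[e/h](γ[h; SUM(g)→b](S)) → 4
  π[e](ρ[e/h](γ[h; SUM(g)→b](S))) → 4
  ((π[e](ρ[a/d](σ[e<7](T))) − π[e](ρ[e/h](ρ[d/g](S)))) − π[e](ρ[e/h](γ[h; SUM(g)→b](S)))) → 4

== RESULT ==
e
3
3
6
6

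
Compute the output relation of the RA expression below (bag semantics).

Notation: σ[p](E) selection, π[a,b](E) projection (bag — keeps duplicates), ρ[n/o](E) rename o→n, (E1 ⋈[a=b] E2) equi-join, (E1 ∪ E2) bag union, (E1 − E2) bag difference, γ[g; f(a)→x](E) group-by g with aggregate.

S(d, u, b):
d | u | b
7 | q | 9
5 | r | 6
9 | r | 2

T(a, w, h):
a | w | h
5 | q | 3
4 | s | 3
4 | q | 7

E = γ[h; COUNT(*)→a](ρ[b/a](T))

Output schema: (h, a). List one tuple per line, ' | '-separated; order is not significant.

Stepwise |·|:
  T → 3
  ρ[b/a](T) → 3
  γ[h; COUNT(*)→a](ρ[b/a](T)) → 2

== RESULT ==
h | a
3 | 2
7 | 1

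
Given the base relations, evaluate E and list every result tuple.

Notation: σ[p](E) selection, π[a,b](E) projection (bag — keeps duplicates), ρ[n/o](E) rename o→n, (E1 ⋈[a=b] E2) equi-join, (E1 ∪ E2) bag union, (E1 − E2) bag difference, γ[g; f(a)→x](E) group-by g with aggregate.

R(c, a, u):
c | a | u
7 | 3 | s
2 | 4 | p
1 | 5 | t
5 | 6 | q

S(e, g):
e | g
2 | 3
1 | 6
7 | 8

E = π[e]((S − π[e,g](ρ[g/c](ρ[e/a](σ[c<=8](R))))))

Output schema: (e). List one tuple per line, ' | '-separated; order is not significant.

Row counts bottom-up:
  S → 3
  R → 4
  σ[c<=8](R) → 4
  ρ[e/a](σ[c<=8](R)) → 4
  ρ[g/c](ρ[e/a](σ[c<=8](R))) → 4
  π[e,g](ρ[g/c](ρ[e/a](σ[c<=8](R)))) → 4
  (S − π[e,g](ρ[g/c](ρ[e/a](σ[c<=8](R))))) → 3
  π[e]((S − π[e,g](ρ[g/c](ρ[e/a](σ[c<=8](R)))))) → 3

== RESULT ==
e
1
2
7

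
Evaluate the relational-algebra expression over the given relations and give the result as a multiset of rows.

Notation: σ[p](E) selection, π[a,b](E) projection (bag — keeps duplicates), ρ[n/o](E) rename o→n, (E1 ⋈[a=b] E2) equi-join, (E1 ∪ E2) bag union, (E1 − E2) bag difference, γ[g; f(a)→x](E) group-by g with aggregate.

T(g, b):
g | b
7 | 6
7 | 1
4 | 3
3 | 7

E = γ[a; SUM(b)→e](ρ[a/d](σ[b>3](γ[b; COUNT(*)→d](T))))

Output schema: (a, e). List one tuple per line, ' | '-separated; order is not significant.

Per-node cardinality:
  T → 4
  γ[b; COUNT(*)→d](T) → 4
  σ[b>3](γ[b; COUNT(*)→d](T)) → 2
  ρ[a/d](σ[b>3](γ[b; COUNT(*)→d](T))) → 2
  γ[a; SUM(b)→e](ρ[a/d](σ[b>3](γ[b; COUNT(*)→d](T)))) → 1

== RESULT ==
a | e
1 | 13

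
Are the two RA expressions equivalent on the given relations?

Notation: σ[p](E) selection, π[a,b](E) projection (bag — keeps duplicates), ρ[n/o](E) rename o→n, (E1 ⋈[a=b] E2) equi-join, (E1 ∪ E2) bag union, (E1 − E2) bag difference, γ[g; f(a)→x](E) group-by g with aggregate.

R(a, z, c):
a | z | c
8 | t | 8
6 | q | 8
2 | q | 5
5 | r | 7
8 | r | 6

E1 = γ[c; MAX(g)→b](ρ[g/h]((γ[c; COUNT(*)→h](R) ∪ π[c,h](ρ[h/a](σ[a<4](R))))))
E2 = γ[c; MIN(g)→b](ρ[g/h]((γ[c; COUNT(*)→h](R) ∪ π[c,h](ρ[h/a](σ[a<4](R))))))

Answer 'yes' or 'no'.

E1 per-node cardinality:
  R → 5
  γ[c; COUNT(*)→h](R) → 4
  R → 5
  σ[a<4](R) → 1
  ρ[h/a](σ[a<4](R)) → 1
  π[c,h](ρ[h/a](σ[a<4](R))) → 1
  (γ[c; COUNT(*)→h](R) ∪ π[c,h](ρ[h/a](σ[a<4](R)))) → 5
  ρ[g/h]((γ[c; COUNT(*)→h](R) ∪ π[c,h](ρ[h/a](σ[a<4](R))))) → 5
  γ[c; MAX(g)→b](ρ[g/h]((γ[c; COUNT(*)→h](R) ∪ π[c,h](ρ[h/a](σ[a<4](R)))))) → 4
E2 per-node cardinality:
  R → 5
  γ[c; COUNT(*)→h](R) → 4
  R → 5
  σ[a<4](R) → 1
  ρ[h/a](σ[a<4](R)) → 1
  π[c,h](ρ[h/a](σ[a<4](R))) → 1
  (γ[c; COUNT(*)→h](R) ∪ π[c,h](ρ[h/a](σ[a<4](R)))) → 5
  ρ[g/h]((γ[c; COUNT(*)→h](R) ∪ π[c,h](ρ[h/a](σ[a<4](R))))) → 5
  γ[c; MIN(g)→b](ρ[g/h]((γ[c; COUNT(*)→h](R) ∪ π[c,h](ρ[h/a](σ[a<4](R)))))) → 4

E1 result:
c | b
5 | 2
6 | 1
7 | 1
8 | 2
E2 result:
c | b
5 | 1
6 | 1
7 | 1
8 | 2
Witness: (5, 1) appears 0× in E1 but 1× in E2.

no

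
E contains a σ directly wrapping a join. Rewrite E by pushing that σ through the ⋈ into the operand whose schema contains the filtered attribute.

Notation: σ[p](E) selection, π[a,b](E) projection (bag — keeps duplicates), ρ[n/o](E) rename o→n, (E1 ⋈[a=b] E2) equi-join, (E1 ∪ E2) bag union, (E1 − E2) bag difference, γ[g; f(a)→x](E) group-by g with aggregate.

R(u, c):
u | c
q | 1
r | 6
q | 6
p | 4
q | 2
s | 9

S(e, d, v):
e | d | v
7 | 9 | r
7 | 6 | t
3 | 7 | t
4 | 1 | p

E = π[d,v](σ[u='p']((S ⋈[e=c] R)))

σ filters on u, owned by the right side.
E' = π[d,v]((S ⋈[e=c] σ[u='p'](R)))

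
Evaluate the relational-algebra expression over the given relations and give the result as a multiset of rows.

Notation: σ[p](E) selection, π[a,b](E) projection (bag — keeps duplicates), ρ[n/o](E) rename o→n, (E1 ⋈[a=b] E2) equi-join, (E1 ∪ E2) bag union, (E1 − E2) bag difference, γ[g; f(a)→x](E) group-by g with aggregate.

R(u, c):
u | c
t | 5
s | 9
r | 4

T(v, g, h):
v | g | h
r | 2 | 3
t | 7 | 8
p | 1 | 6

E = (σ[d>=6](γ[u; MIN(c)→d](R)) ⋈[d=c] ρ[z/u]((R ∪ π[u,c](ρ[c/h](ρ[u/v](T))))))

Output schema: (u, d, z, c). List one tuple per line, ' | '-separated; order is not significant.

Subexpression sizes:
  R → 3
  γ[u; MIN(c)→d](R) → 3
  σ[d>=6](γ[u; MIN(c)→d](R)) → 1
  R → 3
  T → 3
  ρ[u/v](T) → 3
  ρ[c/h](ρ[u/v](T)) → 3
  π[u,c](ρ[c/h](ρ[u/v](T))) → 3
  (R ∪ π[u,c](ρ[c/h](ρ[u/v](T)))) → 6
  ρ[z/u]((R ∪ π[u,c](ρ[c/h](ρ[u/v](T))))) → 6
  (σ[d>=6](γ[u; MIN(c)→d](R)) ⋈[d=c] ρ[z/u]((R ∪ π[u,c](ρ[c/h](ρ[u/v](T)))))) → 1

== RESULT ==
u | d | z | c
s | 9 | s | 9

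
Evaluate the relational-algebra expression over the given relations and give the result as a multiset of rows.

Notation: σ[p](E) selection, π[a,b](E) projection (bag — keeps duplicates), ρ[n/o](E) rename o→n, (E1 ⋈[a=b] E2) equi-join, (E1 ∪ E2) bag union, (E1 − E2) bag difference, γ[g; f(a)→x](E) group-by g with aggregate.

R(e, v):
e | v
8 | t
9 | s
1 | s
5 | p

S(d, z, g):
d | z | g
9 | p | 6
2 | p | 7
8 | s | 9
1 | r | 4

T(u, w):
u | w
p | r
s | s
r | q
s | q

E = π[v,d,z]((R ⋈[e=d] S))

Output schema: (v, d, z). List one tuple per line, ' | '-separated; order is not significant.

Subexpression sizes:
  R → 4
  S → 4
  (R ⋈[e=d] S) → 3
  π[v,d,z]((R ⋈[e=d] S)) → 3

== RESULT ==
v | d | z
s | 1 | r
s | 9 | p
t | 8 | s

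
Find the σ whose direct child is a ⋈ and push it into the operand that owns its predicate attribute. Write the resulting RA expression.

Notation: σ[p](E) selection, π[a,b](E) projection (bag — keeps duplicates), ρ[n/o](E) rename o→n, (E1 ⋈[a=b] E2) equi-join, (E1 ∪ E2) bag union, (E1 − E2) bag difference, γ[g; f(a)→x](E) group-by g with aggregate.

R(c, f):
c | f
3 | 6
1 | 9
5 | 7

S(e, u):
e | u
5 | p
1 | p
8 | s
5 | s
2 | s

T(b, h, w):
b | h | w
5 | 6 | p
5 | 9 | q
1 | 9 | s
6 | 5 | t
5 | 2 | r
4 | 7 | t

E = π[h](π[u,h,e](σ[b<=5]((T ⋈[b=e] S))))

σ filters on b, owned by the left side.
E' = π[h](π[u,h,e]((σ[b<=5](T) ⋈[b=e] S)))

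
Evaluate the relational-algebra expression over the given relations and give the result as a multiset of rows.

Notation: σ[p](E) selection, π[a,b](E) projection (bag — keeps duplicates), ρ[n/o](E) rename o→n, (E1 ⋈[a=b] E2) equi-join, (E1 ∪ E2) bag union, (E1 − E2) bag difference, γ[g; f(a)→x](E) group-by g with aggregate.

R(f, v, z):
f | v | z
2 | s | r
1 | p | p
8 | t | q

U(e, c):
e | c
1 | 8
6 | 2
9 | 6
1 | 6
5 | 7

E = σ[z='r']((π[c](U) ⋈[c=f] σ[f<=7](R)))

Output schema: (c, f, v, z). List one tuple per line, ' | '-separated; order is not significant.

Stepwise |·|:
  U → 5
  π[c](U) → 5
  R → 3
  σ[f<=7](R) → 2
  (π[c](U) ⋈[c=f] σ[f<=7](R)) → 1
  σ[z='r']((π[c](U) ⋈[c=f] σ[f<=7](R))) → 1

== RESULT ==
c | f | v | z
2 | 2 | s | r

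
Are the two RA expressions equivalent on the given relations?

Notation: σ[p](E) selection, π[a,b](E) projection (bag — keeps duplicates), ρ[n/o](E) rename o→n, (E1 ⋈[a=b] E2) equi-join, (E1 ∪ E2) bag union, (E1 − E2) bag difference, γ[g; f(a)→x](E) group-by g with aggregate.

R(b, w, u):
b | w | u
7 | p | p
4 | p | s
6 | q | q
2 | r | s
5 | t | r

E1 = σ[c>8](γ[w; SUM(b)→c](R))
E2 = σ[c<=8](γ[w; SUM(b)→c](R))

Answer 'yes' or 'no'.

E1 row counts bottom-up:
  R → 5
  γ[w; SUM(b)→c](R) → 4
  σ[c>8](γ[w; SUM(b)→c](R)) → 1
E2 row counts bottom-up:
  R → 5
  γ[w; SUM(b)→c](R) → 4
  σ[c<=8](γ[w; SUM(b)→c](R)) → 3

E1 result:
w | c
p | 11
E2 result:
w | c
q | 6
r | 2
t | 5
Witness: ('r', 2) appears 0× in E1 but 1× in E2.

no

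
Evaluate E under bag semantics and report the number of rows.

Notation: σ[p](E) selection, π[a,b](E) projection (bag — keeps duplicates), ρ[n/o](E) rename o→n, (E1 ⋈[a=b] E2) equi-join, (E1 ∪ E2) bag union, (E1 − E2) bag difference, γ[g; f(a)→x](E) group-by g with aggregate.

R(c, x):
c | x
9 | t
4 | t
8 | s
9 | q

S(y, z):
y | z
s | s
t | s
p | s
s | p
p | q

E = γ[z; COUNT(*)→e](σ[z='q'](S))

Per-node cardinality:
  S → 5
  σ[z='q'](S) → 1
  γ[z; COUNT(*)→e](σ[z='q'](S)) → 1

|E| = 1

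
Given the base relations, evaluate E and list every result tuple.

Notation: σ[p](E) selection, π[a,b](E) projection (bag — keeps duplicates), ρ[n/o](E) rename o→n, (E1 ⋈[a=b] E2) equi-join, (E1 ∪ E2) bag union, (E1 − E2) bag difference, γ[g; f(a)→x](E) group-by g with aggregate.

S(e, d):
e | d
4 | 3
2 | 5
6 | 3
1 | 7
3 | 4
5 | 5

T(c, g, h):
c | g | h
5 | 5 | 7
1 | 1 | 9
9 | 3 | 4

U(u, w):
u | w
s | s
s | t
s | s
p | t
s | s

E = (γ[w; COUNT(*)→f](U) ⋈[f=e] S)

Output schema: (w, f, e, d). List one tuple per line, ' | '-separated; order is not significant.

Stepwise |·|:
  U → 5
  γ[w; COUNT(*)→f](U) → 2
  S → 6
  (γ[w; COUNT(*)→f](U) ⋈[f=e] S) → 2

== RESULT ==
w | f | e | d
s | 3 | 3 | 4
t | 2 | 2 | 5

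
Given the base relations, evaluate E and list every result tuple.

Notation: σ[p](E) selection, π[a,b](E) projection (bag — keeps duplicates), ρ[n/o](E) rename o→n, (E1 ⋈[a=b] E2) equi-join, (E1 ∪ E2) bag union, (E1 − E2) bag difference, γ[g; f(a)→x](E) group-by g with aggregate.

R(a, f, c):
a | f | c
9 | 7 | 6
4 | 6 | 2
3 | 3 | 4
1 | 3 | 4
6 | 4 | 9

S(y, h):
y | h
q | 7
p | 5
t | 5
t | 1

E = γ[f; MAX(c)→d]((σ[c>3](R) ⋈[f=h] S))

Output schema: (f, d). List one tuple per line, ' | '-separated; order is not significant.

Subexpression sizes:
  R → 5
  σ[c>3](R) → 4
  S → 4
  (σ[c>3](R) ⋈[f=h] S) → 1
  γ[f; MAX(c)→d]((σ[c>3](R) ⋈[f=h] S)) → 1

== RESULT ==
f | d
7 | 6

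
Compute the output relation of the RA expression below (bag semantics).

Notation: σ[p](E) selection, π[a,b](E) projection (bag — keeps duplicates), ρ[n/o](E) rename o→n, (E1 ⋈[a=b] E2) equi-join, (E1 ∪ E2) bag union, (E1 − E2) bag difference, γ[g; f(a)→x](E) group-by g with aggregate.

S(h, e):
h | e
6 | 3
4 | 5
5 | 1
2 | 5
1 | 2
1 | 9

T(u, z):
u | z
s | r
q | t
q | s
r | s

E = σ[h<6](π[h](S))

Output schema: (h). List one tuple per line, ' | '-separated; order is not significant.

Row counts bottom-up:
  S → 6
  π[h](S) → 6
  σ[h<6](π[h](S)) → 5

== RESULT ==
h
1
1
2
4
5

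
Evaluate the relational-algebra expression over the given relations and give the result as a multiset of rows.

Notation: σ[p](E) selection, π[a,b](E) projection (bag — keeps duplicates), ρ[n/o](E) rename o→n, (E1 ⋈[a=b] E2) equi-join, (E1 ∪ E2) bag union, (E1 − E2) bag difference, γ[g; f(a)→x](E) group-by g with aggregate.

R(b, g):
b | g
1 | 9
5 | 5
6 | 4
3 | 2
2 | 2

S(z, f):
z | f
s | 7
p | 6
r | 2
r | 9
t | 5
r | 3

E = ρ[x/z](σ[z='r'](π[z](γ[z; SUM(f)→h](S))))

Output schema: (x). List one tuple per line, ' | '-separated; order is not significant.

Subexpression sizes:
  S → 6
  γ[z; SUM(f)→h](S) → 4
  π[z](γ[z; SUM(f)→h](S)) → 4
  σ[z='r'](π[z](γ[z; SUM(f)→h](S))) → 1
  ρ[x/z](σ[z='r'](π[z](γ[z; SUM(f)→h](S)))) → 1

== RESULT ==
x
r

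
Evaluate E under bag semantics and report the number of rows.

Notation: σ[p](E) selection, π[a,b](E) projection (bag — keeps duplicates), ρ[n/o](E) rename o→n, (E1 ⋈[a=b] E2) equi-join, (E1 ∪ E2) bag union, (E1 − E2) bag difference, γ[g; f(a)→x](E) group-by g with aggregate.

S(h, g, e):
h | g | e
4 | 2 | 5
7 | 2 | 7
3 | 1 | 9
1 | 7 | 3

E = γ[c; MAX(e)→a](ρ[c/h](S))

Per-node cardinality:
  S → 4
  ρ[c/h](S) → 4
  γ[c; MAX(e)→a](ρ[c/h](S)) → 4

|E| = 4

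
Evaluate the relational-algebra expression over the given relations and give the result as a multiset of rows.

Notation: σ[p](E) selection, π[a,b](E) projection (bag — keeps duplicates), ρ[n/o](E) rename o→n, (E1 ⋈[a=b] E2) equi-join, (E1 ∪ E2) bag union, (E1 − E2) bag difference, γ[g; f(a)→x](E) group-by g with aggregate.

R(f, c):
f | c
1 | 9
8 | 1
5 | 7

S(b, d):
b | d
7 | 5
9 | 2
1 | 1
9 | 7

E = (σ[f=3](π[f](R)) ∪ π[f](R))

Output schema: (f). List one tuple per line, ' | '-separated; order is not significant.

Stepwise |·|:
  R → 3
  π[f](R) → 3
  σ[f=3](π[f](R)) → 0
  R → 3
  π[f](R) → 3
  (σ[f=3](π[f](R)) ∪ π[f](R)) → 3

== RESULT ==
f
1
5
8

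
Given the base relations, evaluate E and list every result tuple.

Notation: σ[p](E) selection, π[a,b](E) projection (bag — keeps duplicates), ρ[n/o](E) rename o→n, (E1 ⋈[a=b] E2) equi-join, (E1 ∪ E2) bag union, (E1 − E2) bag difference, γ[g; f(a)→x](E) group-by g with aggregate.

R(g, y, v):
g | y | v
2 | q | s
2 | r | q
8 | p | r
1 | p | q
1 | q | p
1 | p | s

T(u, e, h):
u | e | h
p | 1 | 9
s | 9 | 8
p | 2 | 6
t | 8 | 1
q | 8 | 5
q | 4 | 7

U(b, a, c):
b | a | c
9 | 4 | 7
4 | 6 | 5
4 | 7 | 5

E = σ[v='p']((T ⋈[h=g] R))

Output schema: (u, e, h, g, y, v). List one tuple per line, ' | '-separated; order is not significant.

Stepwise |·|:
  T → 6
  R → 6
  (T ⋈[h=g] R) → 4
  σ[v='p']((T ⋈[h=g] R)) → 1

== RESULT ==
u | e | h | g | y | v
t | 8 | 1 | 1 | q | p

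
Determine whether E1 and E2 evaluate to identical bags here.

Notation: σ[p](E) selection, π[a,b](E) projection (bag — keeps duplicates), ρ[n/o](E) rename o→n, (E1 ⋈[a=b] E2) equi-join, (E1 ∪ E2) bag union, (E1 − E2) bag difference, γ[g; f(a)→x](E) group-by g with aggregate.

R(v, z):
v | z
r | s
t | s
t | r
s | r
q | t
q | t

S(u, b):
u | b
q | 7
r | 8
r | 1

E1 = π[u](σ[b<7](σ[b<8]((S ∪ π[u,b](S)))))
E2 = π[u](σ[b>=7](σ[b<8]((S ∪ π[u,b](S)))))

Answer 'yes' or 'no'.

E1 subexpression sizes:
  S → 3
  S → 3
  π[u,b](S) → 3
  (S ∪ π[u,b](S)) → 6
  σ[b<8]((S ∪ π[u,b](S))) → 4
  σ[b<7](σ[b<8]((S ∪ π[u,b](S)))) → 2
  π[u](σ[b<7](σ[b<8]((S ∪ π[u,b](S))))) → 2
E2 subexpression sizes:
  S → 3
  S → 3
  π[u,b](S) → 3
  (S ∪ π[u,b](S)) → 6
  σ[b<8]((S ∪ π[u,b](S))) → 4
  σ[b>=7](σ[b<8]((S ∪ π[u,b](S)))) → 2
  π[u](σ[b>=7](σ[b<8]((S ∪ π[u,b](S))))) → 2

E1 result:
u
r
r
E2 result:
u
q
q
Witness: ('q',) appears 0× in E1 but 2× in E2.

no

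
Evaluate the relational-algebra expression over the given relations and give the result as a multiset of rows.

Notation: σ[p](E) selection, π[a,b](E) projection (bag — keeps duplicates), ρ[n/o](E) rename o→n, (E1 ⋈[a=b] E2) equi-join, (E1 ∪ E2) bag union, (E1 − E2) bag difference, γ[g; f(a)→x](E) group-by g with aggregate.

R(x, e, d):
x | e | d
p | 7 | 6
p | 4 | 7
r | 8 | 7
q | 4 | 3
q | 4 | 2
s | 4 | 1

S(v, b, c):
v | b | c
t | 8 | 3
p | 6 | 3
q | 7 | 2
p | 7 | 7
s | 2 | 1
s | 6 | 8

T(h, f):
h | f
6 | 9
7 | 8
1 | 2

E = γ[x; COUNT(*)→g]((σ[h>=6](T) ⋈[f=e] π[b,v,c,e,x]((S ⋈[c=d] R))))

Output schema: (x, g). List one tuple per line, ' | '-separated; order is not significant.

Row counts bottom-up:
  T → 3
  σ[h>=6](T) → 2
  S → 6
  R → 6
  (S ⋈[c=d] R) → 6
  π[b,v,c,e,x]((S ⋈[c=d] R)) → 6
  (σ[h>=6](T) ⋈[f=e] π[b,v,c,e,x]((S ⋈[c=d] R))) → 1
  γ[x; COUNT(*)→g]((σ[h>=6](T) ⋈[f=e] π[b,v,c,e,x]((S ⋈[c=d] R)))) → 1

== RESULT ==
x | g
r | 1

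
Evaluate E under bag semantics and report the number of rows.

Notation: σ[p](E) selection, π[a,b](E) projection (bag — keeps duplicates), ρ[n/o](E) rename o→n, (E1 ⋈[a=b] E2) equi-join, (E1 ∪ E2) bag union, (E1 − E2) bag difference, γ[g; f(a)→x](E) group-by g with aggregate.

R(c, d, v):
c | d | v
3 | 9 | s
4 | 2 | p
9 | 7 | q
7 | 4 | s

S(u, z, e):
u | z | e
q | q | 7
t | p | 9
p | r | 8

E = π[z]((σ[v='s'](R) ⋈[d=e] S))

Subexpression sizes:
  R → 4
  σ[v='s'](R) → 2
  S → 3
  (σ[v='s'](R) ⋈[d=e] S) → 1
  π[z]((σ[v='s'](R) ⋈[d=e] S)) → 1

|E| = 1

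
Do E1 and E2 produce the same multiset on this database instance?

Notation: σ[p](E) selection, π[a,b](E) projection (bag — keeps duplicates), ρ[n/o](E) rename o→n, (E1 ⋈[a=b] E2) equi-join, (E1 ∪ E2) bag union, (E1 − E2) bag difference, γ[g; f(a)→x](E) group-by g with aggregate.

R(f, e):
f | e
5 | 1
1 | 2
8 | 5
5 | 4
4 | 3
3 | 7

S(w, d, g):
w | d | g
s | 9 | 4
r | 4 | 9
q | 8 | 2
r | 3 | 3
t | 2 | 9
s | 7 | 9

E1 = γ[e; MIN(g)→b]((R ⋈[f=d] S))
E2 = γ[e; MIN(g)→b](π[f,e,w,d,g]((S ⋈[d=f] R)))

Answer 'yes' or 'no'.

E1 subexpression sizes:
  R → 6
  S → 6
  (R ⋈[f=d] S) → 3
  γ[e; MIN(g)→b]((R ⋈[f=d] S)) → 3
E2 subexpression sizes:
  S → 6
  R → 6
  (S ⋈[d=f] R) → 3
  π[f,e,w,d,g]((S ⋈[d=f] R)) → 3
  γ[e; MIN(g)→b](π[f,e,w,d,g]((S ⋈[d=f] R))) → 3

E1 and E2 produce the same multiset:
e | b
3 | 9
5 | 2
7 | 3

yes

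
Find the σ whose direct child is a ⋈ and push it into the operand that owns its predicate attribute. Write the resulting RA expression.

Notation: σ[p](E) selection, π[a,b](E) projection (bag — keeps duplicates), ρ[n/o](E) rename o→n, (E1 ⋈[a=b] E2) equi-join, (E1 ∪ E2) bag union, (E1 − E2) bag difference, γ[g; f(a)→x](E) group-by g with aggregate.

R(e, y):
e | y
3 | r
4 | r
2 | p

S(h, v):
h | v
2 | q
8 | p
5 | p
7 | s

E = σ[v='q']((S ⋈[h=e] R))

σ filters on v, owned by the left side.
E' = (σ[v='q'](S) ⋈[h=e] R)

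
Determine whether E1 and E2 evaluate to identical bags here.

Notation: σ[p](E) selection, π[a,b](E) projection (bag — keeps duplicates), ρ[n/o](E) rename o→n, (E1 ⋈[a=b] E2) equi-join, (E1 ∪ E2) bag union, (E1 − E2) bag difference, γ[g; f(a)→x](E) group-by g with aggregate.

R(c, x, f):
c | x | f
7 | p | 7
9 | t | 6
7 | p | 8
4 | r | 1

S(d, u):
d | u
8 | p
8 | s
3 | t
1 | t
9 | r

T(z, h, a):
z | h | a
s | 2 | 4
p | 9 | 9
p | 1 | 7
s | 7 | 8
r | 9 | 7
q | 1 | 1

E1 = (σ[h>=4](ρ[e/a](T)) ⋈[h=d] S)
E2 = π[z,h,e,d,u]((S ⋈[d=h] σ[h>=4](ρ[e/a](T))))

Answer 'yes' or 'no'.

E1 subexpression sizes:
  T → 6
  ρ[e/a](T) → 6
  σ[h>=4](ρ[e/a](T)) → 3
  S → 5
  (σ[h>=4](ρ[e/a](T)) ⋈[h=d] S) → 2
E2 subexpression sizes:
  S → 5
  T → 6
  ρ[e/a](T) → 6
  σ[h>=4](ρ[e/a](T)) → 3
  (S ⋈[d=h] σ[h>=4](ρ[e/a](T))) → 2
  π[z,h,e,d,u]((S ⋈[d=h] σ[h>=4](ρ[e/a](T)))) → 2

E1 and E2 produce the same multiset:
z | h | e | d | u
p | 9 | 9 | 9 | r
r | 9 | 7 | 9 | r

yes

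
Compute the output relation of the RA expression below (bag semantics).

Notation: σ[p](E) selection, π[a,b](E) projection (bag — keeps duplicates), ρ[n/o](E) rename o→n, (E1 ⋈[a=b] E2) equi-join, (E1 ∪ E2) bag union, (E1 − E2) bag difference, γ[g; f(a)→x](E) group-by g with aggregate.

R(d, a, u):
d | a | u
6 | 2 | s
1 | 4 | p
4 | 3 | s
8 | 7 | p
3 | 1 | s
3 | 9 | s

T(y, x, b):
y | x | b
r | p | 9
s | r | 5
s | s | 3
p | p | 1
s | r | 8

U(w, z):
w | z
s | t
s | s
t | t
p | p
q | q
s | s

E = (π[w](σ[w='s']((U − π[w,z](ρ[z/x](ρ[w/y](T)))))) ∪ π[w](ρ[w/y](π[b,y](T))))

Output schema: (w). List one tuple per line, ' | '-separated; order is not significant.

Per-node cardinality:
  U → 6
  T → 5
  ρ[w/y](T) → 5
  ρ[z/x](ρ[w/y](T)) → 5
  π[w,z](ρ[z/x](ρ[w/y](T))) → 5
  (U − π[w,z](ρ[z/x](ρ[w/y](T)))) → 4
  σ[w='s']((U − π[w,z](ρ[z/x](ρ[w/y](T))))) → 2
  π[w](σ[w='s']((U − π[w,z](ρ[z/x](ρ[w/y](T)))))) → 2
  T → 5
  π[b,y](T) → 5
  ρ[w/y](π[b,y](T)) → 5
  π[w](ρ[w/y](π[b,y](T))) → 5
  (π[w](σ[w='s']((U − π[w,z](ρ[z/x](ρ[w/y](T)))))) ∪ π[w](ρ[w/y](π[b,y](T)))) → 7

== RESULT ==
w
p
r
s
s
s
s
s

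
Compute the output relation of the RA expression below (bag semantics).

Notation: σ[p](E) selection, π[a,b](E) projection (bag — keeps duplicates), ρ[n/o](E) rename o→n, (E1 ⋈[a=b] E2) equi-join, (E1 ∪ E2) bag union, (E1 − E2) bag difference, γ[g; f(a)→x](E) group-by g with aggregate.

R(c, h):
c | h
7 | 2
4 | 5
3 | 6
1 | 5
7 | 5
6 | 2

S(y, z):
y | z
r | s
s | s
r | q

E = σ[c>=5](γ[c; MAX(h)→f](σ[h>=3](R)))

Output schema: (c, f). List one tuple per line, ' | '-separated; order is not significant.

Per-node cardinality:
  R → 6
  σ[h>=3](R) → 4
  γ[c; MAX(h)→f](σ[h>=3](R)) → 4
  σ[c>=5](γ[c; MAX(h)→f](σ[h>=3](R))) → 1

== RESULT ==
c | f
7 | 5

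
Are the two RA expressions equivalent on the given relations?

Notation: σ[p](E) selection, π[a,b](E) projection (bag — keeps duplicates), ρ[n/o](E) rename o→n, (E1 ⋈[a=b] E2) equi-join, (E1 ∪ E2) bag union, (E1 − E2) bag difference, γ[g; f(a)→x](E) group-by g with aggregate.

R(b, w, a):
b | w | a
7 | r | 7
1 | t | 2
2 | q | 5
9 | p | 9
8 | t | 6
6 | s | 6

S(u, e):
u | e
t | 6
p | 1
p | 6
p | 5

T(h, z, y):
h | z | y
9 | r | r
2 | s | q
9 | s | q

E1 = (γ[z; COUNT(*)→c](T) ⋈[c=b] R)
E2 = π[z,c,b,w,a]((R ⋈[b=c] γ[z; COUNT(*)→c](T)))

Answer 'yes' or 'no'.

E1 subexpression sizes:
  T → 3
  γ[z; COUNT(*)→c](T) → 2
  R → 6
  (γ[z; COUNT(*)→c](T) ⋈[c=b] R) → 2
E2 subexpression sizes:
  R → 6
  T → 3
  γ[z; COUNT(*)→c](T) → 2
  (R ⋈[b=c] γ[z; COUNT(*)→c](T)) → 2
  π[z,c,b,w,a]((R ⋈[b=c] γ[z; COUNT(*)→c](T))) → 2

E1 and E2 produce the same multiset:
z | c | b | w | a
r | 1 | 1 | t | 2
s | 2 | 2 | q | 5

yes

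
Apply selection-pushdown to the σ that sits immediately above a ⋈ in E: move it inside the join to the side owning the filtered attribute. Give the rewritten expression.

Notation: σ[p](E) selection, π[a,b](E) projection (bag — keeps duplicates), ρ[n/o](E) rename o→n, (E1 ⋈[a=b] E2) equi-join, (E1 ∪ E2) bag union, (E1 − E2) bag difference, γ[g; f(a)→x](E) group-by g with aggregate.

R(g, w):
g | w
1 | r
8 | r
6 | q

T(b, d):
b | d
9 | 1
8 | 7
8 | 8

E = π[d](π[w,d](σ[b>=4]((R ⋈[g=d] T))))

σ filters on b, owned by the right side.
E' = π[d](π[w,d]((R ⋈[g=d] σ[b>=4](T))))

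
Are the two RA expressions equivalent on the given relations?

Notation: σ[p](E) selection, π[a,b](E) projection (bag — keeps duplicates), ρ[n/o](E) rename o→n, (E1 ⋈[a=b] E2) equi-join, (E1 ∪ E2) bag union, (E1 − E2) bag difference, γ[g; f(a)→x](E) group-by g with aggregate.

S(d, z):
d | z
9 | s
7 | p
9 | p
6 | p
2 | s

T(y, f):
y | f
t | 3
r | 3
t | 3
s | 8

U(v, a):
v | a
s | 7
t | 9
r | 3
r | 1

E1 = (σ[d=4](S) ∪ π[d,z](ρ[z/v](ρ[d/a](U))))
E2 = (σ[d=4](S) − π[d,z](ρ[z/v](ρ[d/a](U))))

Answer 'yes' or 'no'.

E1 per-node cardinality:
  S → 5
  σ[d=4](S) → 0
  U → 4
  ρ[d/a](U) → 4
  ρ[z/v](ρ[d/a](U)) → 4
  π[d,z](ρ[z/v](ρ[d/a](U))) → 4
  (σ[d=4](S) ∪ π[d,z](ρ[z/v](ρ[d/a](U)))) → 4
E2 per-node cardinality:
  S → 5
  σ[d=4](S) → 0
  U → 4
  ρ[d/a](U) → 4
  ρ[z/v](ρ[d/a](U)) → 4
  π[d,z](ρ[z/v](ρ[d/a](U))) → 4
  (σ[d=4](S) − π[d,z](ρ[z/v](ρ[d/a](U)))) → 0

E1 result:
d | z
1 | r
3 | r
7 | s
9 | t
E2 result:
d | z
(0 rows)
Witness: (1, 'r') appears 1× in E1 but 0× in E2.

no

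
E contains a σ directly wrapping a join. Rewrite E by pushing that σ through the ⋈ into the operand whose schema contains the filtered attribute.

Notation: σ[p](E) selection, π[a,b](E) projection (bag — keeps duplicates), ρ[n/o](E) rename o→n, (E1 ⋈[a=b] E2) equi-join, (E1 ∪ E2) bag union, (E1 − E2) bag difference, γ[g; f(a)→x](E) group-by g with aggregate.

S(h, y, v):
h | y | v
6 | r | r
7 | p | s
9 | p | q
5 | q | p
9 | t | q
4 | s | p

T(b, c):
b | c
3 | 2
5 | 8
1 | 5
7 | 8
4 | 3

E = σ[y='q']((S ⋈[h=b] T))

σ filters on y, owned by the left side.
E' = (σ[y='q'](S) ⋈[h=b] T)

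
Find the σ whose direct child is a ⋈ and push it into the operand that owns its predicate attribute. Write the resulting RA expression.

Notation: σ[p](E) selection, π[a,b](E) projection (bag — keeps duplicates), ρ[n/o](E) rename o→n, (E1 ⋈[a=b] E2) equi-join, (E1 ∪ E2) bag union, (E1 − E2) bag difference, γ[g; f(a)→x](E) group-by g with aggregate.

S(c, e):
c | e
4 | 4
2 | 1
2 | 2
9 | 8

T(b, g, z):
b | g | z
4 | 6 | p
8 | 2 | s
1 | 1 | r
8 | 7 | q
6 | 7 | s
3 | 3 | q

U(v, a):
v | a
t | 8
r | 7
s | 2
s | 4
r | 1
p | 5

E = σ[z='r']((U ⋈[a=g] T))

σ filters on z, owned by the right side.
E' = (U ⋈[a=g] σ[z='r'](T))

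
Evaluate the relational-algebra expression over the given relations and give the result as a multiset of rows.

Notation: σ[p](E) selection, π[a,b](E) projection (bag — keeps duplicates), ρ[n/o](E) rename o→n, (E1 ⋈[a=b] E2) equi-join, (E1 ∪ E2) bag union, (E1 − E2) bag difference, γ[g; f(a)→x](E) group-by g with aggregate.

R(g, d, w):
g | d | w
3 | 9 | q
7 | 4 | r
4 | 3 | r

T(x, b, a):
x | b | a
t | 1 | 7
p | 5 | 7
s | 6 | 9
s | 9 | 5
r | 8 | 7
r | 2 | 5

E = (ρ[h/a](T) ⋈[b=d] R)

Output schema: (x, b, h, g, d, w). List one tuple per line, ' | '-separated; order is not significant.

Per-node cardinality:
  T → 6
  ρ[h/a](T) → 6
  R → 3
  (ρ[h/a](T) ⋈[b=d] R) → 1

== RESULT ==
x | b | h | g | d | w
s | 9 | 5 | 3 | 9 | q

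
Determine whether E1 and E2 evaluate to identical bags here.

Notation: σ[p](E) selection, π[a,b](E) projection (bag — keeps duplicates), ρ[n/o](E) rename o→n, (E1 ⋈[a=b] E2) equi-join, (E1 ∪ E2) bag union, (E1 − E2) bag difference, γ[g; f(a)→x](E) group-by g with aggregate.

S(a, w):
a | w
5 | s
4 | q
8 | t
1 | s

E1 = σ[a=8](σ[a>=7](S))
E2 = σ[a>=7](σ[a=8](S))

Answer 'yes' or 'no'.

E1 subexpression sizes:
  S → 4
  σ[a>=7](S) → 1
  σ[a=8](σ[a>=7](S)) → 1
E2 subexpression sizes:
  S → 4
  σ[a=8](S) → 1
  σ[a>=7](σ[a=8](S)) → 1

E1 and E2 produce the same multiset:
a | w
8 | t

yes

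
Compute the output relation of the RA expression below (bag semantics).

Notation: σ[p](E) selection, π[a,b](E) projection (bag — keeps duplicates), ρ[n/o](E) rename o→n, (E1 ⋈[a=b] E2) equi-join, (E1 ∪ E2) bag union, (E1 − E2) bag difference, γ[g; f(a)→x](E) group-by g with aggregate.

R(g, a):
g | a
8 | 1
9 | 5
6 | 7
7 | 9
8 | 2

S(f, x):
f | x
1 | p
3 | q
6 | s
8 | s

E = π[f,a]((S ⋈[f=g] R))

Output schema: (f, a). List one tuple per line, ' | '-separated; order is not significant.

Stepwise |·|:
  S → 4
  R → 5
  (S ⋈[f=g] R) → 3
  π[f,a]((S ⋈[f=g] R)) → 3

== RESULT ==
f | a
6 | 7
8 | 1
8 | 2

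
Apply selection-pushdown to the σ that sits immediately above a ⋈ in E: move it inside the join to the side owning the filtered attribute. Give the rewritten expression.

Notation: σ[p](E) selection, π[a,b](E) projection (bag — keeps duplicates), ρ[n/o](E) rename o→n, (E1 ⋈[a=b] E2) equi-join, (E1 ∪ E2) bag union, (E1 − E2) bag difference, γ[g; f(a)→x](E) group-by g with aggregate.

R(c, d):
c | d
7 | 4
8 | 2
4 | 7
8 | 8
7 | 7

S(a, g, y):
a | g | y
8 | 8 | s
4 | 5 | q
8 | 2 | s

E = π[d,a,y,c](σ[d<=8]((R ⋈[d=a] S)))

σ filters on d, owned by the left side.
E' = π[d,a,y,c]((σ[d<=8](R) ⋈[d=a] S))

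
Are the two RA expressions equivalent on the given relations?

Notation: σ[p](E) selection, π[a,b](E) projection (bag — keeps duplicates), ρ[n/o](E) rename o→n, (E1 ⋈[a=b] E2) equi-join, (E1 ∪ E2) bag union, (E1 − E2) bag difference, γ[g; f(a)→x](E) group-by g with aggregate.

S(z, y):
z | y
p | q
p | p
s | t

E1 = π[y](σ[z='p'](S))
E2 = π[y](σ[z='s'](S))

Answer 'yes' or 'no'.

E1 row counts bottom-up:
  S → 3
  σ[z='p'](S) → 2
  π[y](σ[z='p'](S)) → 2
E2 row counts bottom-up:
  S → 3
  σ[z='s'](S) → 1
  π[y](σ[z='s'](S)) → 1

E1 result:
y
p
q
E2 result:
y
t
Witness: ('t',) appears 0× in E1 but 1× in E2.

no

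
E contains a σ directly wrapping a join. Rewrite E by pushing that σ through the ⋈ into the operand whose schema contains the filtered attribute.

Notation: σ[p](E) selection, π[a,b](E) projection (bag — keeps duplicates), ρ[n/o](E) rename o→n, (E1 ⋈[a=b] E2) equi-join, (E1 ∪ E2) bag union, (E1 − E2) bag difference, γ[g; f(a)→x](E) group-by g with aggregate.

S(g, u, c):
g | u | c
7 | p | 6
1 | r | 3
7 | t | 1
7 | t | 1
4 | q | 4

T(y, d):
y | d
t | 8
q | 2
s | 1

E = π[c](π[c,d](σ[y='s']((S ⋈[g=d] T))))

σ filters on y, owned by the right side.
E' = π[c](π[c,d]((S ⋈[g=d] σ[y='s'](T))))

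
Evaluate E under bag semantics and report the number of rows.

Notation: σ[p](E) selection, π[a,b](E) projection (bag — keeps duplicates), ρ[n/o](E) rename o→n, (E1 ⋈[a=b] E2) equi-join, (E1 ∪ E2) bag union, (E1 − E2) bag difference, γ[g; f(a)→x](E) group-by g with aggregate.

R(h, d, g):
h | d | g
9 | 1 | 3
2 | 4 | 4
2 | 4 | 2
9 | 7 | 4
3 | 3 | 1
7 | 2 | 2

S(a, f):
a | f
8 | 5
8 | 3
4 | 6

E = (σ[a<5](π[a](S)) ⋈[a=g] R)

Subexpression sizes:
  S → 3
  π[a](S) → 3
  σ[a<5](π[a](S)) → 1
  R → 6
  (σ[a<5](π[a](S)) ⋈[a=g] R) → 2

|E| = 2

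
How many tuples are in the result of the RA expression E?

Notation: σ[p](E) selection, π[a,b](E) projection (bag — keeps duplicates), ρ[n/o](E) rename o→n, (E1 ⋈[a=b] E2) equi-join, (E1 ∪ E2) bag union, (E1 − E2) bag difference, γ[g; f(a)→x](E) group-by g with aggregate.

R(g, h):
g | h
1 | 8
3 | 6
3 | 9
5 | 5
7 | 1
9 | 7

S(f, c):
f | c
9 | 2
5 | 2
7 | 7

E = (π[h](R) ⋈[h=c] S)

Subexpression sizes:
  R → 6
  π[h](R) → 6
  S → 3
  (π[h](R) ⋈[h=c] S) → 1

|E| = 1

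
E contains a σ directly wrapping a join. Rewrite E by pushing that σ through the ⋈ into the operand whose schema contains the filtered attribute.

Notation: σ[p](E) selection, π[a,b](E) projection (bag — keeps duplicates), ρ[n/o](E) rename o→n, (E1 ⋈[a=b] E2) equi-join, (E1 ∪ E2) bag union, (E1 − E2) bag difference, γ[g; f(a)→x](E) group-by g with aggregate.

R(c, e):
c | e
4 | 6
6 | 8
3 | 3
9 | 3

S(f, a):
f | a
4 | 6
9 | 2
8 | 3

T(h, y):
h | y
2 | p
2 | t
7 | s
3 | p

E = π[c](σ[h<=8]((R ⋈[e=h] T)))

σ filters on h, owned by the right side.
E' = π[c]((R ⋈[e=h] σ[h<=8](T)))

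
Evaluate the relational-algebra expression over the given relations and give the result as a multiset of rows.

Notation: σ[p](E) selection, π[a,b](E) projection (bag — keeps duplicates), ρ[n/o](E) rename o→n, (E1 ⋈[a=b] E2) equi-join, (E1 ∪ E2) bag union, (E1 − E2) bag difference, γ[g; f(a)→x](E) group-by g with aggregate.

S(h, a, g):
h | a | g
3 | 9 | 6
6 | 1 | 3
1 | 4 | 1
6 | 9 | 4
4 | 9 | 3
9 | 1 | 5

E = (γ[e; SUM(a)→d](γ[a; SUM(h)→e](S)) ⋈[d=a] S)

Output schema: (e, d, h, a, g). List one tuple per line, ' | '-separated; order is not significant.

Row counts bottom-up:
  S → 6
  γ[a; SUM(h)→e](S) → 3
  γ[e; SUM(a)→d](γ[a; SUM(h)→e](S)) → 3
  S → 6
  (γ[e; SUM(a)→d](γ[a; SUM(h)→e](S)) ⋈[d=a] S) → 6

== RESULT ==
e | d | h | a | g
1 | 4 | 1 | 4 | 1
13 | 9 | 3 | 9 | 6
13 | 9 | 4 | 9 | 3
13 | 9 | 6 | 9 | 4
15 | 1 | 6 | 1 | 3
15 | 1 | 9 | 1 | 5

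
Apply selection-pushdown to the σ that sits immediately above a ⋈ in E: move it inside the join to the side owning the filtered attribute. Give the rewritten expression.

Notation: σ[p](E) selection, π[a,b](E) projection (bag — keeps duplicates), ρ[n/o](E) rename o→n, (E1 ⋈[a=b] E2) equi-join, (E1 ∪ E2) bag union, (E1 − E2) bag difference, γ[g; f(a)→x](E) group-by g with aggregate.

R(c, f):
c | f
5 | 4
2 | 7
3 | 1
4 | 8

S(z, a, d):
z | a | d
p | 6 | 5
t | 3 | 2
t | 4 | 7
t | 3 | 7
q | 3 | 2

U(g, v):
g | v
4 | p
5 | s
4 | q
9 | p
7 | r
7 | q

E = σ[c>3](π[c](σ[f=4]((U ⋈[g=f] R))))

σ filters on f, owned by the right side.
E' = σ[c>3](π[c]((U ⋈[g=f] σ[f=4](R))))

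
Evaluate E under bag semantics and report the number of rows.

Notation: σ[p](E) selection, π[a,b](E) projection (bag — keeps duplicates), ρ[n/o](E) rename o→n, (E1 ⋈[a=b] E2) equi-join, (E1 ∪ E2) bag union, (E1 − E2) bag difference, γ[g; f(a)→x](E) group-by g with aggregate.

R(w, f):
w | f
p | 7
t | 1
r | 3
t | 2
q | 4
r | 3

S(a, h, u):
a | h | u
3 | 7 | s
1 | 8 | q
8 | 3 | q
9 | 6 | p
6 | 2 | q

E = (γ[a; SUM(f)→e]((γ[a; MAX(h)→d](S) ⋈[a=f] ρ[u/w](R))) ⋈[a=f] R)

Stepwise |·|:
  S → 5
  γ[a; MAX(h)→d](S) → 5
  R → 6
  ρ[u/w](R) → 6
  (γ[a; MAX(h)→d](S) ⋈[a=f] ρ[u/w](R)) → 3
  γ[a; SUM(f)→e]((γ[a; MAX(h)→d](S) ⋈[a=f] ρ[u/w](R))) → 2
  R → 6
  (γ[a; SUM(f)→e]((γ[a; MAX(h)→d](S) ⋈[a=f] ρ[u/w](R))) ⋈[a=f] R) → 3

|E| = 3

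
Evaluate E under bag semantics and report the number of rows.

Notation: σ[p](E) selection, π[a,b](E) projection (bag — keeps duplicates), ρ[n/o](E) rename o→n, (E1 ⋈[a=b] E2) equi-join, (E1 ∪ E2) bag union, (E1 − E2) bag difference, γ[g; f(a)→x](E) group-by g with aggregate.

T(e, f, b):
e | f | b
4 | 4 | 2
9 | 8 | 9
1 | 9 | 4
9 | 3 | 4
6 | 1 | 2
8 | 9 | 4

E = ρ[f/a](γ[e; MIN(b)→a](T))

Row counts bottom-up:
  T → 6
  γ[e; MIN(b)→a](T) → 5
  ρ[f/a](γ[e; MIN(b)→a](T)) → 5

|E| = 5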